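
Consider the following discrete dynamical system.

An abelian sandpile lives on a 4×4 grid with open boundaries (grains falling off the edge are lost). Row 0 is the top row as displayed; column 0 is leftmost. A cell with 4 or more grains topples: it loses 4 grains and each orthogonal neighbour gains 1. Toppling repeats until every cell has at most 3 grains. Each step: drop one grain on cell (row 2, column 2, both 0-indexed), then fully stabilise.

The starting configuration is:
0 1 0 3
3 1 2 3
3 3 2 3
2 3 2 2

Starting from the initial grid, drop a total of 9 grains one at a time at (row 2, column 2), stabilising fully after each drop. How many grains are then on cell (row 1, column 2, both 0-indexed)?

k=0  0 1 0 3
3 1 2 3
3 3 2 3
2 3 2 2
k=1  0 1 0 3
3 1 2 3
3 3 3 3
2 3 2 2
k=2  1 2 2 0
1 1 2 2
3 0 1 3
0 3 2 0
k=3  1 2 2 0
1 1 2 2
3 0 2 3
0 3 2 0
k=4  1 2 2 0
1 1 2 2
3 0 3 3
0 3 2 0
k=5  1 2 2 0
1 1 3 3
3 1 1 0
0 3 3 1
k=6  1 2 2 0
1 1 3 3
3 1 2 0
0 3 3 1
k=7  1 2 2 0
1 1 3 3
3 1 3 0
0 3 3 1
k=8  1 2 3 1
1 2 1 0
3 3 2 2
1 0 1 2
k=9  1 2 3 1
1 2 1 0
3 3 3 2
1 0 1 2

1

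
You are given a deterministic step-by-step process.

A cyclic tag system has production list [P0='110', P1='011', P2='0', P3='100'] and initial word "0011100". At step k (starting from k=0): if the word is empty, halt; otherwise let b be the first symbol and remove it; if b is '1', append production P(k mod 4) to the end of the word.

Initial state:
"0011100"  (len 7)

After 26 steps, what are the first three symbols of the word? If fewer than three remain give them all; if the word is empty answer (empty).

001

t=0: "0011100"  (len 7)
t=1: "011100"  (len 6)
t=2: "11100"  (len 5)
t=3: "11000"  (len 5)
t=4: "1000100"  (len 7)
t=5: "000100110"  (len 9)
t=6: "00100110"  (len 8)
t=7: "0100110"  (len 7)
t=8: "100110"  (len 6)
t=9: "00110110"  (len 8)
t=10: "0110110"  (len 7)
t=11: "110110"  (len 6)
t=12: "10110100"  (len 8)
t=13: "0110100110"  (len 10)
t=14: "110100110"  (len 9)
t=15: "101001100"  (len 9)
t=16: "01001100100"  (len 11)
t=17: "1001100100"  (len 10)
t=18: "001100100011"  (len 12)
t=19: "01100100011"  (len 11)
t=20: "1100100011"  (len 10)
t=21: "100100011110"  (len 12)
t=22: "00100011110011"  (len 14)
t=23: "0100011110011"  (len 13)
t=24: "100011110011"  (len 12)
t=25: "00011110011110"  (len 14)
t=26: "0011110011110"  (len 13)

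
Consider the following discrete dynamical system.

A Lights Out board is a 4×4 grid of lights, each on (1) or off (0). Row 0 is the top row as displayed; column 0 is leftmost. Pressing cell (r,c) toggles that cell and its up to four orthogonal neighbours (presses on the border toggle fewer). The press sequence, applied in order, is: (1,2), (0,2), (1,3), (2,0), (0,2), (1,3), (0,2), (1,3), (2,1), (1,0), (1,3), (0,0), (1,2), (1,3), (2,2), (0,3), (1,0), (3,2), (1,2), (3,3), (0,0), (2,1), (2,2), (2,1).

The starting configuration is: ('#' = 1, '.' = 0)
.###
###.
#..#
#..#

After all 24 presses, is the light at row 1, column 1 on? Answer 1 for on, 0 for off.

1

0) .###
###.
#..#
#..#
1) .#.#
#..#
#.##
#..#
2) ..#.
#.##
#.##
#..#
3) ..##
#...
#.#.
#..#
4) ..##
....
.##.
...#
5) .#..
..#.
.##.
...#
6) .#.#
...#
.###
...#
7) ..#.
..##
.###
...#
8) ..##
....
.##.
...#
9) ..##
.#..
#...
.#.#
10) #.##
#...
....
.#.#
11) #.#.
#.##
...#
.#.#
12) .##.
..##
...#
.#.#
13) .#..
.#..
..##
.#.#
14) .#.#
.###
..#.
.#.#
15) .#.#
.#.#
.#.#
.###
16) .##.
.#..
.#.#
.###
17) ###.
#...
##.#
.###
18) ###.
#...
####
....
19) ##..
####
##.#
....
20) ##..
####
##..
..##
21) ....
.###
##..
..##
22) ....
..##
..#.
.###
23) ....
...#
.#.#
.#.#
24) ....
.#.#
#.##
...#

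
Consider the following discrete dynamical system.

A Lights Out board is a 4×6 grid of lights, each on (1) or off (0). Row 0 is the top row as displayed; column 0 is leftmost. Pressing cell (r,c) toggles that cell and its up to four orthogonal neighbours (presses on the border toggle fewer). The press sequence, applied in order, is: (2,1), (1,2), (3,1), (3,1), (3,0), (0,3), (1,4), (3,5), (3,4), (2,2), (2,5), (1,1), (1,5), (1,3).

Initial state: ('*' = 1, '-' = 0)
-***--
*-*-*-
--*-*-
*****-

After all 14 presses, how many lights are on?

t=0: -***--
*-*-*-
--*-*-
*****-
t=1: -***--
***-*-
**--*-
*-***-
t=2: -*-*--
*--**-
***-*-
*-***-
t=3: -*-*--
*--**-
*-*-*-
-*-**-
t=4: -*-*--
*--**-
***-*-
*-***-
t=5: -*-*--
*--**-
-**-*-
-****-
t=6: -**-*-
*---*-
-**-*-
-****-
t=7: -**---
*--*-*
-**---
-****-
t=8: -**---
*--*-*
-**--*
-***-*
t=9: -**---
*--*-*
-**-**
-**-*-
t=10: -**---
*-**-*
---***
-*--*-
t=11: -**---
*-**--
---*--
-*--**
t=12: --*---
-*-*--
-*-*--
-*--**
t=13: --*--*
-*-***
-*-*-*
-*--**
t=14: --**-*
-**--*
-*---*
-*--**

11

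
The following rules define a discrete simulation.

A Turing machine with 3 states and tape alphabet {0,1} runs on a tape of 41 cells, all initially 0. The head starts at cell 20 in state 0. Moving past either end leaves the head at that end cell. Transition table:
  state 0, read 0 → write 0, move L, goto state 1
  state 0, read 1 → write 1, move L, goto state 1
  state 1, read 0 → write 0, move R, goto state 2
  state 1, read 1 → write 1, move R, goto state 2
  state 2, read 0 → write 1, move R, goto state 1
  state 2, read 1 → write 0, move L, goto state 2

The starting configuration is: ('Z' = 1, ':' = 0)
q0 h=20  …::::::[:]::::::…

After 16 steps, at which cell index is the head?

step 0: q0 h=20  …::::::[:]::::::…
step 1: q1 h=19  …::::::[:]::::::…
step 2: q2 h=20  …::::::[:]::::::…
step 3: q1 h=21  …:::::Z[:]::::::…
step 4: q2 h=22  …::::Z:[:]::::::…
step 5: q1 h=23  …:::Z:Z[:]::::::…
step 6: q2 h=24  …::Z:Z:[:]::::::…
step 7: q1 h=25  …:Z:Z:Z[:]::::::…
step 8: q2 h=26  …Z:Z:Z:[:]::::::…
step 9: q1 h=27  …:Z:Z:Z[:]::::::…
step 10: q2 h=28  …Z:Z:Z:[:]::::::…
step 11: q1 h=29  …:Z:Z:Z[:]::::::…
step 12: q2 h=30  …Z:Z:Z:[:]::::::…
step 13: q1 h=31  …:Z:Z:Z[:]::::::…
step 14: q2 h=32  …Z:Z:Z:[:]::::::…
step 15: q1 h=33  …:Z:Z:Z[:]::::::…
step 16: q2 h=34  …Z:Z:Z:[:]::::::|

34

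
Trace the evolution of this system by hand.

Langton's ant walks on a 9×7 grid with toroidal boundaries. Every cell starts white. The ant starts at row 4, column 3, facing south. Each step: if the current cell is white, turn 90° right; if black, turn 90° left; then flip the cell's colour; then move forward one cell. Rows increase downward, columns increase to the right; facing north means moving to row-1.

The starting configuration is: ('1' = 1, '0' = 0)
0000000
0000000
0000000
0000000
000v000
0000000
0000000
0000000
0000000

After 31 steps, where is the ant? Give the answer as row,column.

3,5

[0] 0000000
0000000
0000000
0000000
000v000
0000000
0000000
0000000
0000000
[1] 0000000
0000000
0000000
0000000
00<1000
0000000
0000000
0000000
0000000
[2] 0000000
0000000
0000000
00^0000
0011000
0000000
0000000
0000000
0000000
[3] 0000000
0000000
0000000
001>000
0011000
0000000
0000000
0000000
0000000
[4] 0000000
0000000
0000000
0011000
001v000
0000000
0000000
0000000
0000000
[5] 0000000
0000000
0000000
0011000
0010>00
0000000
0000000
0000000
0000000
[6] 0000000
0000000
0000000
0011000
0010100
0000v00
0000000
0000000
0000000
[7] 0000000
0000000
0000000
0011000
0010100
000<100
0000000
0000000
0000000
[8] 0000000
0000000
0000000
0011000
001^100
0001100
0000000
0000000
0000000
[9] 0000000
0000000
0000000
0011000
0011>00
0001100
0000000
0000000
0000000
[10] 0000000
0000000
0000000
0011^00
0011000
0001100
0000000
0000000
0000000
[11] 0000000
0000000
0000000
00111>0
0011000
0001100
0000000
0000000
0000000
[12] 0000000
0000000
0000000
0011110
00110v0
0001100
0000000
0000000
0000000
[13] 0000000
0000000
0000000
0011110
0011<10
0001100
0000000
0000000
0000000
[14] 0000000
0000000
0000000
0011^10
0011110
0001100
0000000
0000000
0000000
[15] 0000000
0000000
0000000
001<010
0011110
0001100
0000000
0000000
0000000
[16] 0000000
0000000
0000000
0010010
001v110
0001100
0000000
0000000
0000000
[17] 0000000
0000000
0000000
0010010
0010>10
0001100
0000000
0000000
0000000
[18] 0000000
0000000
0000000
0010^10
0010010
0001100
0000000
0000000
0000000
[19] 0000000
0000000
0000000
00101>0
0010010
0001100
0000000
0000000
0000000
[20] 0000000
0000000
00000^0
0010100
0010010
0001100
0000000
0000000
0000000
[21] 0000000
0000000
000001>
0010100
0010010
0001100
0000000
0000000
0000000
[22] 0000000
0000000
0000011
001010v
0010010
0001100
0000000
0000000
0000000
[23] 0000000
0000000
0000011
00101<1
0010010
0001100
0000000
0000000
0000000
[24] 0000000
0000000
00000^1
0010111
0010010
0001100
0000000
0000000
0000000
[25] 0000000
0000000
0000<01
0010111
0010010
0001100
0000000
0000000
0000000
[26] 0000000
0000^00
0000101
0010111
0010010
0001100
0000000
0000000
0000000
[27] 0000000
00001>0
0000101
0010111
0010010
0001100
0000000
0000000
0000000
[28] 0000000
0000110
00001v1
0010111
0010010
0001100
0000000
0000000
0000000
[29] 0000000
0000110
0000<11
0010111
0010010
0001100
0000000
0000000
0000000
[30] 0000000
0000110
0000011
0010v11
0010010
0001100
0000000
0000000
0000000
[31] 0000000
0000110
0000011
00100>1
0010010
0001100
0000000
0000000
0000000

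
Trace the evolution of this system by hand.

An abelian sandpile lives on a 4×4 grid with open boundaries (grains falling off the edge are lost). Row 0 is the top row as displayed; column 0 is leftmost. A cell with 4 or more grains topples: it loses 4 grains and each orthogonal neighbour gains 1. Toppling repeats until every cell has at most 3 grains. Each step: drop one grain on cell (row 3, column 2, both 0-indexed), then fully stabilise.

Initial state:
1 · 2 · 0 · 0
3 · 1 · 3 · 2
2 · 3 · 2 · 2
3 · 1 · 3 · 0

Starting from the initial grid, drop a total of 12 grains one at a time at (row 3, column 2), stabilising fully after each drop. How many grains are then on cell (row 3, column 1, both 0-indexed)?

[0] 1 · 2 · 0 · 0
3 · 1 · 3 · 2
2 · 3 · 2 · 2
3 · 1 · 3 · 0
[1] 1 · 2 · 0 · 0
3 · 1 · 3 · 2
2 · 3 · 3 · 2
3 · 2 · 0 · 1
[2] 1 · 2 · 0 · 0
3 · 1 · 3 · 2
2 · 3 · 3 · 2
3 · 2 · 1 · 1
[3] 1 · 2 · 0 · 0
3 · 1 · 3 · 2
2 · 3 · 3 · 2
3 · 2 · 2 · 1
[4] 1 · 2 · 0 · 0
3 · 1 · 3 · 2
2 · 3 · 3 · 2
3 · 2 · 3 · 1
[5] 2 · 3 · 1 · 0
1 · 0 · 1 · 3
1 · 3 · 2 · 3
1 · 1 · 2 · 2
[6] 2 · 3 · 1 · 0
1 · 0 · 1 · 3
1 · 3 · 2 · 3
1 · 1 · 3 · 2
[7] 2 · 3 · 1 · 0
1 · 0 · 1 · 3
1 · 3 · 3 · 3
1 · 2 · 0 · 3
[8] 2 · 3 · 1 · 0
1 · 0 · 1 · 3
1 · 3 · 3 · 3
1 · 2 · 1 · 3
[9] 2 · 3 · 1 · 0
1 · 0 · 1 · 3
1 · 3 · 3 · 3
1 · 2 · 2 · 3
[10] 2 · 3 · 1 · 0
1 · 0 · 1 · 3
1 · 3 · 3 · 3
1 · 2 · 3 · 3
[11] 2 · 3 · 1 · 1
1 · 1 · 3 · 0
2 · 1 · 2 · 2
2 · 0 · 3 · 1
[12] 2 · 3 · 1 · 1
1 · 1 · 3 · 0
2 · 1 · 3 · 2
2 · 1 · 0 · 2

1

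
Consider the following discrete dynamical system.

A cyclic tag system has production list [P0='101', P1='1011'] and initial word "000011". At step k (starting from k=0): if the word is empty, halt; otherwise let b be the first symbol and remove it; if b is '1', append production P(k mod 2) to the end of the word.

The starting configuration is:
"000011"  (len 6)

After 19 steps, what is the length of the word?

25

gen 0: "000011"  (len 6)
gen 1: "00011"  (len 5)
gen 2: "0011"  (len 4)
gen 3: "011"  (len 3)
gen 4: "11"  (len 2)
gen 5: "1101"  (len 4)
gen 6: "1011011"  (len 7)
gen 7: "011011101"  (len 9)
gen 8: "11011101"  (len 8)
gen 9: "1011101101"  (len 10)
gen 10: "0111011011011"  (len 13)
gen 11: "111011011011"  (len 12)
gen 12: "110110110111011"  (len 15)
gen 13: "10110110111011101"  (len 17)
gen 14: "01101101110111011011"  (len 20)
gen 15: "1101101110111011011"  (len 19)
gen 16: "1011011101110110111011"  (len 22)
gen 17: "011011101110110111011101"  (len 24)
gen 18: "11011101110110111011101"  (len 23)
gen 19: "1011101110110111011101101"  (len 25)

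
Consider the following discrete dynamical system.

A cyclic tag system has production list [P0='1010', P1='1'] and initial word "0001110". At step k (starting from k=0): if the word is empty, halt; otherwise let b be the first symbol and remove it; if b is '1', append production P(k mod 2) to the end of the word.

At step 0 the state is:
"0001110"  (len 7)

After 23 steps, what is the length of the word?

24

step 0: "0001110"  (len 7)
step 1: "001110"  (len 6)
step 2: "01110"  (len 5)
step 3: "1110"  (len 4)
step 4: "1101"  (len 4)
step 5: "1011010"  (len 7)
step 6: "0110101"  (len 7)
step 7: "110101"  (len 6)
step 8: "101011"  (len 6)
step 9: "010111010"  (len 9)
step 10: "10111010"  (len 8)
step 11: "01110101010"  (len 11)
step 12: "1110101010"  (len 10)
step 13: "1101010101010"  (len 13)
step 14: "1010101010101"  (len 13)
step 15: "0101010101011010"  (len 16)
step 16: "101010101011010"  (len 15)
step 17: "010101010110101010"  (len 18)
step 18: "10101010110101010"  (len 17)
step 19: "01010101101010101010"  (len 20)
step 20: "1010101101010101010"  (len 19)
step 21: "0101011010101010101010"  (len 22)
step 22: "101011010101010101010"  (len 21)
step 23: "010110101010101010101010"  (len 24)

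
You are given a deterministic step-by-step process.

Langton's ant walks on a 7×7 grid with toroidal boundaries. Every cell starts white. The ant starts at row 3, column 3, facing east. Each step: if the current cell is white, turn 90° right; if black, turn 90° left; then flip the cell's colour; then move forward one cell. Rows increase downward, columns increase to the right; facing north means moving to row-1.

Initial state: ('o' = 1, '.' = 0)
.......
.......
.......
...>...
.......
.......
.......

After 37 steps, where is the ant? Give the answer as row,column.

[0] .......
.......
.......
...>...
.......
.......
.......
[1] .......
.......
.......
...o...
...v...
.......
.......
[2] .......
.......
.......
...o...
..<o...
.......
.......
[3] .......
.......
.......
..^o...
..oo...
.......
.......
[4] .......
.......
.......
..o>...
..oo...
.......
.......
[5] .......
.......
...^...
..o....
..oo...
.......
.......
[6] .......
.......
...o>..
..o....
..oo...
.......
.......
[7] .......
.......
...oo..
..o.v..
..oo...
.......
.......
[8] .......
.......
...oo..
..o<o..
..oo...
.......
.......
[9] .......
.......
...^o..
..ooo..
..oo...
.......
.......
[10] .......
.......
..<.o..
..ooo..
..oo...
.......
.......
[11] .......
..^....
..o.o..
..ooo..
..oo...
.......
.......
[12] .......
..o>...
..o.o..
..ooo..
..oo...
.......
.......
[13] .......
..oo...
..ovo..
..ooo..
..oo...
.......
.......
[14] .......
..oo...
..<oo..
..ooo..
..oo...
.......
.......
[15] .......
..oo...
...oo..
..voo..
..oo...
.......
.......
[16] .......
..oo...
...oo..
...>o..
..oo...
.......
.......
[17] .......
..oo...
...^o..
....o..
..oo...
.......
.......
[18] .......
..oo...
..<.o..
....o..
..oo...
.......
.......
[19] .......
..^o...
..o.o..
....o..
..oo...
.......
.......
[20] .......
.<.o...
..o.o..
....o..
..oo...
.......
.......
[21] .^.....
.o.o...
..o.o..
....o..
..oo...
.......
.......
[22] .o>....
.o.o...
..o.o..
....o..
..oo...
.......
.......
[23] .oo....
.ovo...
..o.o..
....o..
..oo...
.......
.......
[24] .oo....
.<oo...
..o.o..
....o..
..oo...
.......
.......
[25] .oo....
..oo...
.vo.o..
....o..
..oo...
.......
.......
[26] .oo....
..oo...
<oo.o..
....o..
..oo...
.......
.......
[27] .oo....
^.oo...
ooo.o..
....o..
..oo...
.......
.......
[28] .oo....
o>oo...
ooo.o..
....o..
..oo...
.......
.......
[29] .oo....
oooo...
ovo.o..
....o..
..oo...
.......
.......
[30] .oo....
oooo...
o.>.o..
....o..
..oo...
.......
.......
[31] .oo....
oo^o...
o...o..
....o..
..oo...
.......
.......
[32] .oo....
o<.o...
o...o..
....o..
..oo...
.......
.......
[33] .oo....
o..o...
ov..o..
....o..
..oo...
.......
.......
[34] .oo....
o..o...
<o..o..
....o..
..oo...
.......
.......
[35] .oo....
o..o...
.o..o..
v...o..
..oo...
.......
.......
[36] .oo....
o..o...
.o..o..
o...o.<
..oo...
.......
.......
[37] .oo....
o..o...
.o..o.^
o...o.o
..oo...
.......
.......

2,6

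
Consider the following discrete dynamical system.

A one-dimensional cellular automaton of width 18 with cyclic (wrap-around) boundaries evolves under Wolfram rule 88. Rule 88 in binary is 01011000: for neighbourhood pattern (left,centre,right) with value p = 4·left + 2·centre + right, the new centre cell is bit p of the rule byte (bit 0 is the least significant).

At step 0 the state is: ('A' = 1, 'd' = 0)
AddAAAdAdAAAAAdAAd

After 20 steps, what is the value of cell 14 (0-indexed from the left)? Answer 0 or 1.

0

k=0  AddAAAdAdAAAAAdAAd
k=1  dAdAdAdddAdddAdAAd
k=2  ddddddAdddAddddAAA
k=3  AddddddAdddAdddAdA
k=4  AAddddddAdddAddddA
k=5  dAAddddddAdddAdddA
k=6  dAAAddddddAdddAddd
k=7  dAdAAddddddAdddAdd
k=8  dddAAAddddddAdddAd
k=9  dddAdAAddddddAdddA
k=10  AddddAAAddddddAddd
k=11  dAdddAdAAddddddAdd
k=12  ddAddddAAAddddddAd
k=13  dddAdddAdAAddddddA
k=14  AdddAddddAAAdddddd
k=15  dAdddAdddAdAAddddd
k=16  ddAdddAddddAAAdddd
k=17  dddAdddAdddAdAAddd
k=18  ddddAdddAddddAAAdd
k=19  dddddAdddAdddAdAAd
k=20  ddddddAdddAddddAAA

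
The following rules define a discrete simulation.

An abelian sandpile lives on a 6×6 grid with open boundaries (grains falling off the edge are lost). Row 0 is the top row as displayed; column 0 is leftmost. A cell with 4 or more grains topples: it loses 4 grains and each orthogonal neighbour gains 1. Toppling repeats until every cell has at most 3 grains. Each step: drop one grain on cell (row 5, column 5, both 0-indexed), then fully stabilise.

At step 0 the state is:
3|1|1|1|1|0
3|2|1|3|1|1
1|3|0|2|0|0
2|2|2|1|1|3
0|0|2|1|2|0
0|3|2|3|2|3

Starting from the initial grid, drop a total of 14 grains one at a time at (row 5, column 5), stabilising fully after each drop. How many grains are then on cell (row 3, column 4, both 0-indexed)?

3

k=0  3|1|1|1|1|0
3|2|1|3|1|1
1|3|0|2|0|0
2|2|2|1|1|3
0|0|2|1|2|0
0|3|2|3|2|3
k=1  3|1|1|1|1|0
3|2|1|3|1|1
1|3|0|2|0|0
2|2|2|1|1|3
0|0|2|1|2|1
0|3|2|3|3|0
k=2  3|1|1|1|1|0
3|2|1|3|1|1
1|3|0|2|0|0
2|2|2|1|1|3
0|0|2|1|2|1
0|3|2|3|3|1
k=3  3|1|1|1|1|0
3|2|1|3|1|1
1|3|0|2|0|0
2|2|2|1|1|3
0|0|2|1|2|1
0|3|2|3|3|2
k=4  3|1|1|1|1|0
3|2|1|3|1|1
1|3|0|2|0|0
2|2|2|1|1|3
0|0|2|1|2|1
0|3|2|3|3|3
k=5  3|1|1|1|1|0
3|2|1|3|1|1
1|3|0|2|0|0
2|2|2|1|1|3
0|0|2|2|3|2
0|3|3|0|1|1
k=6  3|1|1|1|1|0
3|2|1|3|1|1
1|3|0|2|0|0
2|2|2|1|1|3
0|0|2|2|3|2
0|3|3|0|1|2
k=7  3|1|1|1|1|0
3|2|1|3|1|1
1|3|0|2|0|0
2|2|2|1|1|3
0|0|2|2|3|2
0|3|3|0|1|3
k=8  3|1|1|1|1|0
3|2|1|3|1|1
1|3|0|2|0|0
2|2|2|1|1|3
0|0|2|2|3|3
0|3|3|0|2|0
k=9  3|1|1|1|1|0
3|2|1|3|1|1
1|3|0|2|0|0
2|2|2|1|1|3
0|0|2|2|3|3
0|3|3|0|2|1
k=10  3|1|1|1|1|0
3|2|1|3|1|1
1|3|0|2|0|0
2|2|2|1|1|3
0|0|2|2|3|3
0|3|3|0|2|2
k=11  3|1|1|1|1|0
3|2|1|3|1|1
1|3|0|2|0|0
2|2|2|1|1|3
0|0|2|2|3|3
0|3|3|0|2|3
k=12  3|1|1|1|1|0
3|2|1|3|1|1
1|3|0|2|0|1
2|2|2|1|3|0
0|0|2|3|1|2
0|3|3|1|0|2
k=13  3|1|1|1|1|0
3|2|1|3|1|1
1|3|0|2|0|1
2|2|2|1|3|0
0|0|2|3|1|2
0|3|3|1|0|3
k=14  3|1|1|1|1|0
3|2|1|3|1|1
1|3|0|2|0|1
2|2|2|1|3|0
0|0|2|3|1|3
0|3|3|1|1|0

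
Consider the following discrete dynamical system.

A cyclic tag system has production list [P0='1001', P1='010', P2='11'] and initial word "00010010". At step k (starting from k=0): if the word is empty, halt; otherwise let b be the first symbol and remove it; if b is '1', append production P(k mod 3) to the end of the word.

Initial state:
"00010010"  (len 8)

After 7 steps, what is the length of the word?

9

t=0: "00010010"  (len 8)
t=1: "0010010"  (len 7)
t=2: "010010"  (len 6)
t=3: "10010"  (len 5)
t=4: "00101001"  (len 8)
t=5: "0101001"  (len 7)
t=6: "101001"  (len 6)
t=7: "010011001"  (len 9)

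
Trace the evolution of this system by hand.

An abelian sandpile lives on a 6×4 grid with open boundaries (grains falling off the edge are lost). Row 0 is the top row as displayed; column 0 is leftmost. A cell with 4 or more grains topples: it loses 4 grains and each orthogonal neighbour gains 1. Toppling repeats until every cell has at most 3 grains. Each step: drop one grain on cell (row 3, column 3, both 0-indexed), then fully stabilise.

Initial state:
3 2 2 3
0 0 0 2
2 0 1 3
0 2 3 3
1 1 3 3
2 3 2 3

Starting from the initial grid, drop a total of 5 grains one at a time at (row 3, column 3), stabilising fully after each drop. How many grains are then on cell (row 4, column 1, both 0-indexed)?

step 0: 3 2 2 3
0 0 0 2
2 0 1 3
0 2 3 3
1 1 3 3
2 3 2 3
step 1: 3 2 2 3
0 0 0 3
2 0 3 0
0 3 1 3
1 3 2 2
3 0 1 1
step 2: 3 2 2 3
0 0 0 3
2 0 3 1
0 3 2 0
1 3 2 3
3 0 1 1
step 3: 3 2 2 3
0 0 0 3
2 0 3 1
0 3 2 1
1 3 2 3
3 0 1 1
step 4: 3 2 2 3
0 0 0 3
2 0 3 1
0 3 2 2
1 3 2 3
3 0 1 1
step 5: 3 2 2 3
0 0 0 3
2 0 3 1
0 3 2 3
1 3 2 3
3 0 1 1

3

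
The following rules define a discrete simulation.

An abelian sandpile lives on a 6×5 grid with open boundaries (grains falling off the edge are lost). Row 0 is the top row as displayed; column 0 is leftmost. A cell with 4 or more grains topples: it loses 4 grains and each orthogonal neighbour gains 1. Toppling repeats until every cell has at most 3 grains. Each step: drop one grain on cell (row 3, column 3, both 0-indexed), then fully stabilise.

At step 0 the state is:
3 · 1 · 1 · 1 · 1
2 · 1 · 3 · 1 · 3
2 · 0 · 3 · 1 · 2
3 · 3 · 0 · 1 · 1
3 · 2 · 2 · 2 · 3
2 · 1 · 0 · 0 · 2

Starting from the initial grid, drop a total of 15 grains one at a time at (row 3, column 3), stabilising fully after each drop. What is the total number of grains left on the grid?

58

gen 0: 3 · 1 · 1 · 1 · 1
2 · 1 · 3 · 1 · 3
2 · 0 · 3 · 1 · 2
3 · 3 · 0 · 1 · 1
3 · 2 · 2 · 2 · 3
2 · 1 · 0 · 0 · 2
gen 1: 3 · 1 · 1 · 1 · 1
2 · 1 · 3 · 1 · 3
2 · 0 · 3 · 1 · 2
3 · 3 · 0 · 2 · 1
3 · 2 · 2 · 2 · 3
2 · 1 · 0 · 0 · 2
gen 2: 3 · 1 · 1 · 1 · 1
2 · 1 · 3 · 1 · 3
2 · 0 · 3 · 1 · 2
3 · 3 · 0 · 3 · 1
3 · 2 · 2 · 2 · 3
2 · 1 · 0 · 0 · 2
gen 3: 3 · 1 · 1 · 1 · 1
2 · 1 · 3 · 1 · 3
2 · 0 · 3 · 2 · 2
3 · 3 · 1 · 0 · 2
3 · 2 · 2 · 3 · 3
2 · 1 · 0 · 0 · 2
gen 4: 3 · 1 · 1 · 1 · 1
2 · 1 · 3 · 1 · 3
2 · 0 · 3 · 2 · 2
3 · 3 · 1 · 1 · 2
3 · 2 · 2 · 3 · 3
2 · 1 · 0 · 0 · 2
gen 5: 3 · 1 · 1 · 1 · 1
2 · 1 · 3 · 1 · 3
2 · 0 · 3 · 2 · 2
3 · 3 · 1 · 2 · 2
3 · 2 · 2 · 3 · 3
2 · 1 · 0 · 0 · 2
gen 6: 3 · 1 · 1 · 1 · 1
2 · 1 · 3 · 1 · 3
2 · 0 · 3 · 2 · 2
3 · 3 · 1 · 3 · 2
3 · 2 · 2 · 3 · 3
2 · 1 · 0 · 0 · 2
gen 7: 3 · 1 · 1 · 1 · 1
2 · 1 · 3 · 1 · 3
2 · 0 · 3 · 3 · 3
3 · 3 · 2 · 2 · 0
3 · 2 · 3 · 1 · 1
2 · 1 · 0 · 1 · 3
gen 8: 3 · 1 · 1 · 1 · 1
2 · 1 · 3 · 1 · 3
2 · 0 · 3 · 3 · 3
3 · 3 · 2 · 3 · 0
3 · 2 · 3 · 1 · 1
2 · 1 · 0 · 1 · 3
gen 9: 3 · 1 · 2 · 2 · 2
2 · 2 · 1 · 0 · 1
3 · 2 · 2 · 3 · 1
1 · 2 · 2 · 2 · 2
1 · 1 · 1 · 3 · 1
3 · 2 · 1 · 1 · 3
gen 10: 3 · 1 · 2 · 2 · 2
2 · 2 · 1 · 0 · 1
3 · 2 · 2 · 3 · 1
1 · 2 · 2 · 3 · 2
1 · 1 · 1 · 3 · 1
3 · 2 · 1 · 1 · 3
gen 11: 3 · 1 · 2 · 2 · 2
2 · 2 · 1 · 1 · 1
3 · 2 · 3 · 0 · 2
1 · 2 · 3 · 2 · 3
1 · 1 · 2 · 0 · 2
3 · 2 · 1 · 2 · 3
gen 12: 3 · 1 · 2 · 2 · 2
2 · 2 · 1 · 1 · 1
3 · 2 · 3 · 0 · 2
1 · 2 · 3 · 3 · 3
1 · 1 · 2 · 0 · 2
3 · 2 · 1 · 2 · 3
gen 13: 3 · 1 · 2 · 2 · 2
2 · 2 · 2 · 1 · 1
3 · 3 · 0 · 2 · 3
1 · 3 · 1 · 2 · 0
1 · 1 · 3 · 1 · 3
3 · 2 · 1 · 2 · 3
gen 14: 3 · 1 · 2 · 2 · 2
2 · 2 · 2 · 1 · 1
3 · 3 · 0 · 2 · 3
1 · 3 · 1 · 3 · 0
1 · 1 · 3 · 1 · 3
3 · 2 · 1 · 2 · 3
gen 15: 3 · 1 · 2 · 2 · 2
2 · 2 · 2 · 1 · 1
3 · 3 · 0 · 3 · 3
1 · 3 · 2 · 0 · 1
1 · 1 · 3 · 2 · 3
3 · 2 · 1 · 2 · 3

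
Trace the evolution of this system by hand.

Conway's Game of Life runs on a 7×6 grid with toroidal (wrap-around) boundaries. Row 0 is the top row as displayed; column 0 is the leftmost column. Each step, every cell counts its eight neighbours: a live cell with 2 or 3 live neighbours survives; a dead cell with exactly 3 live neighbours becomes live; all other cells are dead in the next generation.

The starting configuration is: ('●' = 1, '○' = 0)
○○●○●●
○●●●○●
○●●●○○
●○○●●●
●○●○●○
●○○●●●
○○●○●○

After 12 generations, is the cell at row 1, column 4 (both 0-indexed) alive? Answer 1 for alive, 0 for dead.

0) ○○●○●●
○●●●○●
○●●●○○
●○○●●●
●○●○●○
●○○●●●
○○●○●○
1) ●○○○○●
○○○○○●
○○○○○○
●○○○○○
○○●○○○
●○●○○○
●●●○○○
2) ○○○○○●
●○○○○●
○○○○○○
○○○○○○
○○○○○○
●○●●○○
○○●○○○
3) ●○○○○●
●○○○○●
○○○○○○
○○○○○○
○○○○○○
○●●●○○
○●●●○○
4) ○○●○●●
●○○○○●
○○○○○○
○○○○○○
○○●○○○
○●○●○○
○○○●●○
5) ●○○○○○
●○○○●●
○○○○○○
○○○○○○
○○●○○○
○○○●●○
○○○○○●
6) ●○○○●○
●○○○○●
○○○○○●
○○○○○○
○○○●○○
○○○●●○
○○○○●●
7) ●○○○●○
●○○○●○
●○○○○●
○○○○○○
○○○●●○
○○○●○●
○○○○○○
8) ○○○○○○
●●○○●○
●○○○○●
○○○○●●
○○○●●○
○○○●○○
○○○○●●
9) ●○○○●○
●●○○○○
○●○○○○
●○○●○○
○○○●○●
○○○●○●
○○○○●○
10) ●●○○○○
●●○○○●
○●●○○○
●○●○●○
●○●●○●
○○○●○●
○○○●●○
11) ○●●○●○
○○○○○●
○○●●○○
●○○○●○
●○●○○○
●○○○○●
●○●●●●
12) ○●●○○○
○●○○●○
○○○●●●
○○●○○●
●○○○○○
○○●○○○
○○●○○○

1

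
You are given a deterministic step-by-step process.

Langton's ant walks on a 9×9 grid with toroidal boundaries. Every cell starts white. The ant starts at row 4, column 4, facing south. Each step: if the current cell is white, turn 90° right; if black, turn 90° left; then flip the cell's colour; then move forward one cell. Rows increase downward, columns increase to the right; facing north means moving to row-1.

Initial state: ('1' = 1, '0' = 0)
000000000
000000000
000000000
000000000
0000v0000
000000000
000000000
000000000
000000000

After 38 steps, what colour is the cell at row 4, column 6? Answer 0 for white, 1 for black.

0) 000000000
000000000
000000000
000000000
0000v0000
000000000
000000000
000000000
000000000
1) 000000000
000000000
000000000
000000000
000<10000
000000000
000000000
000000000
000000000
2) 000000000
000000000
000000000
000^00000
000110000
000000000
000000000
000000000
000000000
3) 000000000
000000000
000000000
0001>0000
000110000
000000000
000000000
000000000
000000000
4) 000000000
000000000
000000000
000110000
0001v0000
000000000
000000000
000000000
000000000
5) 000000000
000000000
000000000
000110000
00010>000
000000000
000000000
000000000
000000000
6) 000000000
000000000
000000000
000110000
000101000
00000v000
000000000
000000000
000000000
7) 000000000
000000000
000000000
000110000
000101000
0000<1000
000000000
000000000
000000000
8) 000000000
000000000
000000000
000110000
0001^1000
000011000
000000000
000000000
000000000
9) 000000000
000000000
000000000
000110000
00011>000
000011000
000000000
000000000
000000000
10) 000000000
000000000
000000000
00011^000
000110000
000011000
000000000
000000000
000000000
11) 000000000
000000000
000000000
000111>00
000110000
000011000
000000000
000000000
000000000
12) 000000000
000000000
000000000
000111100
000110v00
000011000
000000000
000000000
000000000
13) 000000000
000000000
000000000
000111100
00011<100
000011000
000000000
000000000
000000000
14) 000000000
000000000
000000000
00011^100
000111100
000011000
000000000
000000000
000000000
15) 000000000
000000000
000000000
0001<0100
000111100
000011000
000000000
000000000
000000000
16) 000000000
000000000
000000000
000100100
0001v1100
000011000
000000000
000000000
000000000
17) 000000000
000000000
000000000
000100100
00010>100
000011000
000000000
000000000
000000000
18) 000000000
000000000
000000000
00010^100
000100100
000011000
000000000
000000000
000000000
19) 000000000
000000000
000000000
000101>00
000100100
000011000
000000000
000000000
000000000
20) 000000000
000000000
000000^00
000101000
000100100
000011000
000000000
000000000
000000000
21) 000000000
000000000
0000001>0
000101000
000100100
000011000
000000000
000000000
000000000
22) 000000000
000000000
000000110
0001010v0
000100100
000011000
000000000
000000000
000000000
23) 000000000
000000000
000000110
000101<10
000100100
000011000
000000000
000000000
000000000
24) 000000000
000000000
000000^10
000101110
000100100
000011000
000000000
000000000
000000000
25) 000000000
000000000
00000<010
000101110
000100100
000011000
000000000
000000000
000000000
26) 000000000
00000^000
000001010
000101110
000100100
000011000
000000000
000000000
000000000
27) 000000000
000001>00
000001010
000101110
000100100
000011000
000000000
000000000
000000000
28) 000000000
000001100
000001v10
000101110
000100100
000011000
000000000
000000000
000000000
29) 000000000
000001100
00000<110
000101110
000100100
000011000
000000000
000000000
000000000
30) 000000000
000001100
000000110
00010v110
000100100
000011000
000000000
000000000
000000000
31) 000000000
000001100
000000110
000100>10
000100100
000011000
000000000
000000000
000000000
32) 000000000
000001100
000000^10
000100010
000100100
000011000
000000000
000000000
000000000
33) 000000000
000001100
00000<010
000100010
000100100
000011000
000000000
000000000
000000000
34) 000000000
00000^100
000001010
000100010
000100100
000011000
000000000
000000000
000000000
35) 000000000
0000<0100
000001010
000100010
000100100
000011000
000000000
000000000
000000000
36) 0000^0000
000010100
000001010
000100010
000100100
000011000
000000000
000000000
000000000
37) 00001>000
000010100
000001010
000100010
000100100
000011000
000000000
000000000
000000000
38) 000011000
00001v100
000001010
000100010
000100100
000011000
000000000
000000000
000000000

1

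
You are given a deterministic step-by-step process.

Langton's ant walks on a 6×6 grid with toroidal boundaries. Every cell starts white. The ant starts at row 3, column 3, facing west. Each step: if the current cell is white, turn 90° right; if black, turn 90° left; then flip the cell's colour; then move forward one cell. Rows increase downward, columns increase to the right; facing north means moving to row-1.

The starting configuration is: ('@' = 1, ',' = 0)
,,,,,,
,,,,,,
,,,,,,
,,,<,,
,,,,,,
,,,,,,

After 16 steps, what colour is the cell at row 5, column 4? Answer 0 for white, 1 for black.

gen 0: ,,,,,,
,,,,,,
,,,,,,
,,,<,,
,,,,,,
,,,,,,
gen 1: ,,,,,,
,,,,,,
,,,^,,
,,,@,,
,,,,,,
,,,,,,
gen 2: ,,,,,,
,,,,,,
,,,@>,
,,,@,,
,,,,,,
,,,,,,
gen 3: ,,,,,,
,,,,,,
,,,@@,
,,,@v,
,,,,,,
,,,,,,
gen 4: ,,,,,,
,,,,,,
,,,@@,
,,,<@,
,,,,,,
,,,,,,
gen 5: ,,,,,,
,,,,,,
,,,@@,
,,,,@,
,,,v,,
,,,,,,
gen 6: ,,,,,,
,,,,,,
,,,@@,
,,,,@,
,,<@,,
,,,,,,
gen 7: ,,,,,,
,,,,,,
,,,@@,
,,^,@,
,,@@,,
,,,,,,
gen 8: ,,,,,,
,,,,,,
,,,@@,
,,@>@,
,,@@,,
,,,,,,
gen 9: ,,,,,,
,,,,,,
,,,@@,
,,@@@,
,,@v,,
,,,,,,
gen 10: ,,,,,,
,,,,,,
,,,@@,
,,@@@,
,,@,>,
,,,,,,
gen 11: ,,,,,,
,,,,,,
,,,@@,
,,@@@,
,,@,@,
,,,,v,
gen 12: ,,,,,,
,,,,,,
,,,@@,
,,@@@,
,,@,@,
,,,<@,
gen 13: ,,,,,,
,,,,,,
,,,@@,
,,@@@,
,,@^@,
,,,@@,
gen 14: ,,,,,,
,,,,,,
,,,@@,
,,@@@,
,,@@>,
,,,@@,
gen 15: ,,,,,,
,,,,,,
,,,@@,
,,@@^,
,,@@,,
,,,@@,
gen 16: ,,,,,,
,,,,,,
,,,@@,
,,@<,,
,,@@,,
,,,@@,

1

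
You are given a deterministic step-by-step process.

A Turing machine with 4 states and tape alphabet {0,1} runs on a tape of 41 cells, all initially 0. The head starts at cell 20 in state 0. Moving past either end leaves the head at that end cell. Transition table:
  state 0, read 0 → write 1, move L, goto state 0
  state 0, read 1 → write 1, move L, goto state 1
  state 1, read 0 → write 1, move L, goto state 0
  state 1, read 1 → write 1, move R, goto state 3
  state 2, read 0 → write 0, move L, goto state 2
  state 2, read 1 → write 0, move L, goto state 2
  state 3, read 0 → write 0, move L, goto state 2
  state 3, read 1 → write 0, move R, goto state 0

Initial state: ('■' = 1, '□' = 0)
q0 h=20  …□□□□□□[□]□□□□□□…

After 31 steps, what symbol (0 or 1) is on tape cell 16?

[0] q0 h=20  …□□□□□□[□]□□□□□□…
[1] q0 h=19  …□□□□□□[□]■□□□□□…
[2] q0 h=18  …□□□□□□[□]■■□□□□…
[3] q0 h=17  …□□□□□□[□]■■■□□□…
[4] q0 h=16  …□□□□□□[□]■■■■□□…
[5] q0 h=15  …□□□□□□[□]■■■■■□…
[6] q0 h=14  …□□□□□□[□]■■■■■■…
[7] q0 h=13  …□□□□□□[□]■■■■■■…
[8] q0 h=12  …□□□□□□[□]■■■■■■…
[9] q0 h=11  …□□□□□□[□]■■■■■■…
[10] q0 h=10  …□□□□□□[□]■■■■■■…
[11] q0 h= 9  …□□□□□□[□]■■■■■■…
[12] q0 h= 8  …□□□□□□[□]■■■■■■…
[13] q0 h= 7  …□□□□□□[□]■■■■■■…
[14] q0 h= 6  |□□□□□□[□]■■■■■■…
[15] q0 h= 5  |□□□□□[□]■■■■■■…
[16] q0 h= 4  |□□□□[□]■■■■■■…
[17] q0 h= 3  |□□□[□]■■■■■■…
[18] q0 h= 2  |□□[□]■■■■■■…
[19] q0 h= 1  |□[□]■■■■■■…
[20] q0 h= 0  |[□]■■■■■■…
[21] q0 h= 0  |[■]■■■■■■…
[22] q1 h= 0  |[■]■■■■■■…
[23] q3 h= 1  |■[■]■■■■■■…
[24] q0 h= 2  |■□[■]■■■■■■…
[25] q1 h= 1  |■[□]■■■■■■…
[26] q0 h= 0  |[■]■■■■■■…
[27] q1 h= 0  |[■]■■■■■■…
[28] q3 h= 1  |■[■]■■■■■■…
[29] q0 h= 2  |■□[■]■■■■■■…
[30] q1 h= 1  |■[□]■■■■■■…
[31] q0 h= 0  |[■]■■■■■■…

1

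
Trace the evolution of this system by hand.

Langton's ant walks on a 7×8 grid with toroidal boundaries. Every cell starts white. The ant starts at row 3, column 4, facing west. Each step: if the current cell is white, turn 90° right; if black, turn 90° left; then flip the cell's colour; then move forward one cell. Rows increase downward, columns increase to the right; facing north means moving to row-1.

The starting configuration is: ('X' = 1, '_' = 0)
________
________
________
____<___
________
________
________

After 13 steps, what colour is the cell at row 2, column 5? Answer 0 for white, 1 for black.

gen 0: ________
________
________
____<___
________
________
________
gen 1: ________
________
____^___
____X___
________
________
________
gen 2: ________
________
____X>__
____X___
________
________
________
gen 3: ________
________
____XX__
____Xv__
________
________
________
gen 4: ________
________
____XX__
____<X__
________
________
________
gen 5: ________
________
____XX__
_____X__
____v___
________
________
gen 6: ________
________
____XX__
_____X__
___<X___
________
________
gen 7: ________
________
____XX__
___^_X__
___XX___
________
________
gen 8: ________
________
____XX__
___X>X__
___XX___
________
________
gen 9: ________
________
____XX__
___XXX__
___Xv___
________
________
gen 10: ________
________
____XX__
___XXX__
___X_>__
________
________
gen 11: ________
________
____XX__
___XXX__
___X_X__
_____v__
________
gen 12: ________
________
____XX__
___XXX__
___X_X__
____<X__
________
gen 13: ________
________
____XX__
___XXX__
___X^X__
____XX__
________

1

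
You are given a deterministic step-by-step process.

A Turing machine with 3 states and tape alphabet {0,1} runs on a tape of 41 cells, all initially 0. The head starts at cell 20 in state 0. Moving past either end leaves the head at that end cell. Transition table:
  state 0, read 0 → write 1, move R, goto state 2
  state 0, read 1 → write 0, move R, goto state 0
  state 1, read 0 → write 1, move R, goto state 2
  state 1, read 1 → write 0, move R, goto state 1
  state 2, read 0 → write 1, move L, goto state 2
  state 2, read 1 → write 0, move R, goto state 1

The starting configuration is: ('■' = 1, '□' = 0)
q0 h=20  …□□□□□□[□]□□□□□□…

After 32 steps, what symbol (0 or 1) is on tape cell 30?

0

gen 0: q0 h=20  …□□□□□□[□]□□□□□□…
gen 1: q2 h=21  …□□□□□■[□]□□□□□□…
gen 2: q2 h=20  …□□□□□□[■]■□□□□□…
gen 3: q1 h=21  …□□□□□□[■]□□□□□□…
gen 4: q1 h=22  …□□□□□□[□]□□□□□□…
gen 5: q2 h=23  …□□□□□■[□]□□□□□□…
gen 6: q2 h=22  …□□□□□□[■]■□□□□□…
gen 7: q1 h=23  …□□□□□□[■]□□□□□□…
gen 8: q1 h=24  …□□□□□□[□]□□□□□□…
gen 9: q2 h=25  …□□□□□■[□]□□□□□□…
gen 10: q2 h=24  …□□□□□□[■]■□□□□□…
gen 11: q1 h=25  …□□□□□□[■]□□□□□□…
gen 12: q1 h=26  …□□□□□□[□]□□□□□□…
gen 13: q2 h=27  …□□□□□■[□]□□□□□□…
gen 14: q2 h=26  …□□□□□□[■]■□□□□□…
gen 15: q1 h=27  …□□□□□□[■]□□□□□□…
gen 16: q1 h=28  …□□□□□□[□]□□□□□□…
gen 17: q2 h=29  …□□□□□■[□]□□□□□□…
gen 18: q2 h=28  …□□□□□□[■]■□□□□□…
gen 19: q1 h=29  …□□□□□□[■]□□□□□□…
gen 20: q1 h=30  …□□□□□□[□]□□□□□□…
gen 21: q2 h=31  …□□□□□■[□]□□□□□□…
gen 22: q2 h=30  …□□□□□□[■]■□□□□□…
gen 23: q1 h=31  …□□□□□□[■]□□□□□□…
gen 24: q1 h=32  …□□□□□□[□]□□□□□□…
gen 25: q2 h=33  …□□□□□■[□]□□□□□□…
gen 26: q2 h=32  …□□□□□□[■]■□□□□□…
gen 27: q1 h=33  …□□□□□□[■]□□□□□□…
gen 28: q1 h=34  …□□□□□□[□]□□□□□□|
gen 29: q2 h=35  …□□□□□■[□]□□□□□|
gen 30: q2 h=34  …□□□□□□[■]■□□□□□|
gen 31: q1 h=35  …□□□□□□[■]□□□□□|
gen 32: q1 h=36  …□□□□□□[□]□□□□|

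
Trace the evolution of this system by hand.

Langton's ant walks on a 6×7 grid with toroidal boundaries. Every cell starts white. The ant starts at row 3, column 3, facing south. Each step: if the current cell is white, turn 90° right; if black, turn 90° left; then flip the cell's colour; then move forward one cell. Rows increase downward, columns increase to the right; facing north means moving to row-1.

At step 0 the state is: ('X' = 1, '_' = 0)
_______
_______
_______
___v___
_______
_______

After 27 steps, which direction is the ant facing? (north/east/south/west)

k=0  _______
_______
_______
___v___
_______
_______
k=1  _______
_______
_______
__<X___
_______
_______
k=2  _______
_______
__^____
__XX___
_______
_______
k=3  _______
_______
__X>___
__XX___
_______
_______
k=4  _______
_______
__XX___
__Xv___
_______
_______
k=5  _______
_______
__XX___
__X_>__
_______
_______
k=6  _______
_______
__XX___
__X_X__
____v__
_______
k=7  _______
_______
__XX___
__X_X__
___<X__
_______
k=8  _______
_______
__XX___
__X^X__
___XX__
_______
k=9  _______
_______
__XX___
__XX>__
___XX__
_______
k=10  _______
_______
__XX^__
__XX___
___XX__
_______
k=11  _______
_______
__XXX>_
__XX___
___XX__
_______
k=12  _______
_______
__XXXX_
__XX_v_
___XX__
_______
k=13  _______
_______
__XXXX_
__XX<X_
___XX__
_______
k=14  _______
_______
__XX^X_
__XXXX_
___XX__
_______
k=15  _______
_______
__X<_X_
__XXXX_
___XX__
_______
k=16  _______
_______
__X__X_
__XvXX_
___XX__
_______
k=17  _______
_______
__X__X_
__X_>X_
___XX__
_______
k=18  _______
_______
__X_^X_
__X__X_
___XX__
_______
k=19  _______
_______
__X_X>_
__X__X_
___XX__
_______
k=20  _______
_____^_
__X_X__
__X__X_
___XX__
_______
k=21  _______
_____X>
__X_X__
__X__X_
___XX__
_______
k=22  _______
_____XX
__X_X_v
__X__X_
___XX__
_______
k=23  _______
_____XX
__X_X<X
__X__X_
___XX__
_______
k=24  _______
_____^X
__X_XXX
__X__X_
___XX__
_______
k=25  _______
____<_X
__X_XXX
__X__X_
___XX__
_______
k=26  ____^__
____X_X
__X_XXX
__X__X_
___XX__
_______
k=27  ____X>_
____X_X
__X_XXX
__X__X_
___XX__
_______

east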